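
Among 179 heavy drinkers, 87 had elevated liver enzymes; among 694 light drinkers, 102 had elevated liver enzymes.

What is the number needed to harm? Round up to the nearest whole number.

risk, heavy drinkers = 87/179 = 0.486034
risk, light drinkers = 102/694 = 0.146974
absolute risk difference = 0.339059
1 / 0.339059 = 2.949 → round up → 3

NNH: 3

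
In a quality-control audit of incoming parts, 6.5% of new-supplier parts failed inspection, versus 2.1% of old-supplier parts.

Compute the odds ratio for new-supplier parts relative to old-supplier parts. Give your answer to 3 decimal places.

3.241

odds, new-supplier parts = 0.06500/0.93500 = 0.06952
odds, old-supplier parts = 0.02100/0.97900 = 0.02145
OR = 0.06952 / 0.02145 = 3.241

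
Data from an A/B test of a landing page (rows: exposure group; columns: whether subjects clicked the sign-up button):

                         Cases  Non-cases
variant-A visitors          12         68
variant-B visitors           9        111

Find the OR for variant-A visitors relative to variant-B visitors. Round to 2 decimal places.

OR = (12 × 111) / (68 × 9) = 1332/612 ≈ 2.18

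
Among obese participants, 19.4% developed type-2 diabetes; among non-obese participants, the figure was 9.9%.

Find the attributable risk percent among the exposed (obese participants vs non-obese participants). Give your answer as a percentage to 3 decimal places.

AR% = (0.1940 − 0.0990) / 0.1940 = 0.4897 → 48.969%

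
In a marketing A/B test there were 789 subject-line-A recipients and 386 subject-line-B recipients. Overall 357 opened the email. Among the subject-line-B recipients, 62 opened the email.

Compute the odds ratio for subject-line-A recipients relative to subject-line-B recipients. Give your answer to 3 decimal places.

3.121

subject-line-A recipients with the outcome: 357 − 62 = 295
subject-line-A recipients without the outcome: 789 − 295 = 494
subject-line-B recipients without the outcome: 386 − 62 = 324
OR = (295 × 324) / (494 × 62) = 95580/30628 ≈ 3.121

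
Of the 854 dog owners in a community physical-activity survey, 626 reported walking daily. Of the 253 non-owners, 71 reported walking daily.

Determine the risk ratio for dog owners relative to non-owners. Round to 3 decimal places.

risk, dog owners = 626/854 = 0.7330
risk, non-owners = 71/253 = 0.2806
RR = 0.7330 / 0.2806 = 2.612

RR = 2.612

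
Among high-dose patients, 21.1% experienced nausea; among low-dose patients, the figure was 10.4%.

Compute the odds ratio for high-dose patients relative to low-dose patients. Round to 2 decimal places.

odds, high-dose patients = 0.2110/0.7890 = 0.2674
odds, low-dose patients = 0.1040/0.8960 = 0.1161
OR = 0.2674 / 0.1161 = 2.30

2.30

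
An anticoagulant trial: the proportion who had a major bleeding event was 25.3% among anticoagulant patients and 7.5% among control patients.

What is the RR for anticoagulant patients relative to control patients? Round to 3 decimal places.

RR = 0.2530 / 0.0750 = 3.373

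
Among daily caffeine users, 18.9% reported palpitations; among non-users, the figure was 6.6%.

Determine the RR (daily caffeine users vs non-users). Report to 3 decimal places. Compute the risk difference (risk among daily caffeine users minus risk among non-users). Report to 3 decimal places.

RR = 2.864; RD = 0.123

RR = 0.1890 / 0.0660 = 2.864
risk difference = 0.1890 − 0.0660 = 0.123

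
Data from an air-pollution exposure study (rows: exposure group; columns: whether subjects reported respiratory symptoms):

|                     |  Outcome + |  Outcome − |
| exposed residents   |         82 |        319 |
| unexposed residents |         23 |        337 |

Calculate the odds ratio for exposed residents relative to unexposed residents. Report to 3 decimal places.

OR = (82 × 337) / (319 × 23) = 27634/7337 ≈ 3.766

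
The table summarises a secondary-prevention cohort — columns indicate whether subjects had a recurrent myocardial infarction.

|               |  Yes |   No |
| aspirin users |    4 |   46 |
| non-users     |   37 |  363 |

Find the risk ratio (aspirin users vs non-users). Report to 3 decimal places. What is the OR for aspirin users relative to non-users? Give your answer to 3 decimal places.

RR = 0.865; OR = 0.853

risk, aspirin users = 4/50 = 0.0800
risk, non-users = 37/400 = 0.0925
RR = 0.0800 / 0.0925 = 0.865
OR = (4 × 363) / (46 × 37) = 1452/1702 ≈ 0.853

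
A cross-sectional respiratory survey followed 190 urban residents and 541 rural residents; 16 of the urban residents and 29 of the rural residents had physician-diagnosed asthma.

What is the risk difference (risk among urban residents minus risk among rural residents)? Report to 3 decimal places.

RD = 0.031

risk, urban residents = 16/190 = 0.0842
risk, rural residents = 29/541 = 0.0536
risk difference = 0.0842 − 0.0536 = 0.031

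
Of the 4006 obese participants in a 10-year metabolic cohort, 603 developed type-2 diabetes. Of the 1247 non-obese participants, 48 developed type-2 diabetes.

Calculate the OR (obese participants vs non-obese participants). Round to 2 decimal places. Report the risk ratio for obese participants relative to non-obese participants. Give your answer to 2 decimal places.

OR = (603 × 1199) / (3403 × 48) = 722997/163344 ≈ 4.43
risk, obese participants = 603/4006 = 0.15052
risk, non-obese participants = 48/1247 = 0.03849
RR = 0.15052 / 0.03849 = 3.91

OR = 4.43; RR = 3.91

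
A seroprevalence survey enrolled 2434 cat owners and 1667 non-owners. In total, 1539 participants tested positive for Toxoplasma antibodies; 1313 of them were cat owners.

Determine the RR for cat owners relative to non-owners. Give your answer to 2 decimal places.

RR = 3.98

cat owners without the outcome: 2434 − 1313 = 1121
non-owners with the outcome: 1539 − 1313 = 226
non-owners without the outcome: 1667 − 226 = 1441
risk, cat owners = 1313/2434 = 0.5394
risk, non-owners = 226/1667 = 0.1356
RR = 0.5394 / 0.1356 = 3.98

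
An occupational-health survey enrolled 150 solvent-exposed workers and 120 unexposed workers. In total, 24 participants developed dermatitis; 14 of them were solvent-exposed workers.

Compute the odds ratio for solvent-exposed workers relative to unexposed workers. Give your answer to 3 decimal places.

OR: 1.132

solvent-exposed workers without the outcome: 150 − 14 = 136
unexposed workers with the outcome: 24 − 14 = 10
unexposed workers without the outcome: 120 − 10 = 110
OR = (14 × 110) / (136 × 10) = 1540/1360 ≈ 1.132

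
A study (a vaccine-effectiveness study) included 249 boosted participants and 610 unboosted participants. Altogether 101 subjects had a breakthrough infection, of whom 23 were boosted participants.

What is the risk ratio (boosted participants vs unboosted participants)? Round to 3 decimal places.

0.722

boosted participants without the outcome: 249 − 23 = 226
unboosted participants with the outcome: 101 − 23 = 78
unboosted participants without the outcome: 610 − 78 = 532
risk, boosted participants = 23/249 = 0.0924
risk, unboosted participants = 78/610 = 0.1279
RR = 0.0924 / 0.1279 = 0.722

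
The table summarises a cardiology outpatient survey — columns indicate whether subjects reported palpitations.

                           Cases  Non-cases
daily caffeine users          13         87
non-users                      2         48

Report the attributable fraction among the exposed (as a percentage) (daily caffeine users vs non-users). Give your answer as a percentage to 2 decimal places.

69.23%

risk, daily caffeine users = 13/100 = 0.13000
risk, non-users = 2/50 = 0.04000
AR% = (0.13000 − 0.04000) / 0.13000 = 0.6923 → 69.23%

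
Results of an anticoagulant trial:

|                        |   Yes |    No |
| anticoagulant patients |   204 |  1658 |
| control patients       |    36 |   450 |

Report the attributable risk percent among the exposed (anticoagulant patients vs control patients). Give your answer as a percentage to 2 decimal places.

32.39%

risk, anticoagulant patients = 204/1862 = 0.1096
risk, control patients = 36/486 = 0.0741
AR% = (0.1096 − 0.0741) / 0.1096 = 0.3239 → 32.39%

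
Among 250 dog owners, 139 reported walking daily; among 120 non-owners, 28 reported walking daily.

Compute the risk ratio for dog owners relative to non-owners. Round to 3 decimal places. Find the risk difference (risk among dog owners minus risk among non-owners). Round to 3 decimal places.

risk, dog owners = 139/250 = 0.5560
risk, non-owners = 28/120 = 0.2333
RR = 0.5560 / 0.2333 = 2.383
risk difference = 0.5560 − 0.2333 = 0.323

RR = 2.383; RD = 0.323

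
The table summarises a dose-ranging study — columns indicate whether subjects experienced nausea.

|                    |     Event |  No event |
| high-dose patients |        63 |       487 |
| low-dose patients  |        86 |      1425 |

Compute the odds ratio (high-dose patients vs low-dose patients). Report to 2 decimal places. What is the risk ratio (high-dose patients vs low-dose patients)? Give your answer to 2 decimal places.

odds, high-dose patients = 63/487 = 0.1294
odds, low-dose patients = 86/1425 = 0.0604
OR = 0.1294 / 0.0604 = 2.14
risk, high-dose patients = 63/550 = 0.1145
risk, low-dose patients = 86/1511 = 0.0569
RR = 0.1145 / 0.0569 = 2.01

OR = 2.14; RR = 2.01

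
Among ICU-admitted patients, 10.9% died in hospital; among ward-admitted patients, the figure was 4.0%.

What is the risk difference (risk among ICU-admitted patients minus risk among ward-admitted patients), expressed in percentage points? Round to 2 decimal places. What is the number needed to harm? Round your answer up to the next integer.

RD = 6.90; NNH = 15

risk difference = 0.10900 − 0.04000 = 0.06900 → 6.90 percentage points
absolute risk difference = 0.069000
1 / 0.069000 = 14.493 → round up → 15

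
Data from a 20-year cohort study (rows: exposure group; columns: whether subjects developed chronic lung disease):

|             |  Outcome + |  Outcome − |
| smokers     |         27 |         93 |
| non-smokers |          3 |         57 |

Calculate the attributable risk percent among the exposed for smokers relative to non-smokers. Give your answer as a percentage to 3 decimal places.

risk, smokers = 27/120 = 0.2250
risk, non-smokers = 3/60 = 0.0500
AR% = (0.2250 − 0.0500) / 0.2250 = 0.7778 → 77.778%

AR%: 77.778%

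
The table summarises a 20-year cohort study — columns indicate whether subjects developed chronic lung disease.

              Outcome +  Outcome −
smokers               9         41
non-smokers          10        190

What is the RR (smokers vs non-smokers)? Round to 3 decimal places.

3.600

risk, smokers = 9/50 = 0.1800
risk, non-smokers = 10/200 = 0.0500
RR = 0.1800 / 0.0500 = 3.600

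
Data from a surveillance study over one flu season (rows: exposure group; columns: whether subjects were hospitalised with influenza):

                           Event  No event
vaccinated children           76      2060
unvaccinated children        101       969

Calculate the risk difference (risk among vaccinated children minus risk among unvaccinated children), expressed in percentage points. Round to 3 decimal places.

-5.881

risk, vaccinated children = 76/2136 = 0.03558
risk, unvaccinated children = 101/1070 = 0.09439
risk difference = 0.03558 − 0.09439 = -0.05881 → -5.881 percentage points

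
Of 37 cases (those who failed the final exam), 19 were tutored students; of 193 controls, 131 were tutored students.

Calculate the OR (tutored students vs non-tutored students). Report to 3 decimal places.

OR = (19 × 62) / (131 × 18) = 1178/2358 ≈ 0.500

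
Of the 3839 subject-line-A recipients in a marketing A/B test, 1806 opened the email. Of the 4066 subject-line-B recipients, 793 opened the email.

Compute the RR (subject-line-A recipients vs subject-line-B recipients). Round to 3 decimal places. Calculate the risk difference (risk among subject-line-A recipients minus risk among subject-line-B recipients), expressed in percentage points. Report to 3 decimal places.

RR = 2.412; RD = 27.540

risk, subject-line-A recipients = 1806/3839 = 0.4704
risk, subject-line-B recipients = 793/4066 = 0.1950
RR = 0.4704 / 0.1950 = 2.412
risk difference = 0.4704 − 0.1950 = 0.2754 → 27.540 percentage points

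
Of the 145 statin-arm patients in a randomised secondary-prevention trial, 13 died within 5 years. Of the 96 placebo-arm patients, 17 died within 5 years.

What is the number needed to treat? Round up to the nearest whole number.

risk, statin-arm patients = 13/145 = 0.089655
risk, placebo-arm patients = 17/96 = 0.177083
absolute risk difference = 0.087428
1 / 0.087428 = 11.438 → round up → 12

NNT: 12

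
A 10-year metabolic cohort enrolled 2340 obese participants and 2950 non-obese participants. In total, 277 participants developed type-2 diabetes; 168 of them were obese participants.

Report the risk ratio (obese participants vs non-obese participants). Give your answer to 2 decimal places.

1.94

obese participants without the outcome: 2340 − 168 = 2172
non-obese participants with the outcome: 277 − 168 = 109
non-obese participants without the outcome: 2950 − 109 = 2841
risk, obese participants = 168/2340 = 0.07179
risk, non-obese participants = 109/2950 = 0.03695
RR = 0.07179 / 0.03695 = 1.94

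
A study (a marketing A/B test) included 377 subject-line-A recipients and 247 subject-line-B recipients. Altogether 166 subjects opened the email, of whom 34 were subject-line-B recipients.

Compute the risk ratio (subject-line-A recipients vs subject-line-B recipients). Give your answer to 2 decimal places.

2.54

subject-line-A recipients with the outcome: 166 − 34 = 132
subject-line-A recipients without the outcome: 377 − 132 = 245
subject-line-B recipients without the outcome: 247 − 34 = 213
risk, subject-line-A recipients = 132/377 = 0.3501
risk, subject-line-B recipients = 34/247 = 0.1377
RR = 0.3501 / 0.1377 = 2.54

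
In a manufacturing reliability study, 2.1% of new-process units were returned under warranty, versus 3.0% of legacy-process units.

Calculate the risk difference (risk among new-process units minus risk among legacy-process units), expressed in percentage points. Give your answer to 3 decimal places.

-0.900

risk difference = 0.02100 − 0.03000 = -0.00900 → -0.900 percentage points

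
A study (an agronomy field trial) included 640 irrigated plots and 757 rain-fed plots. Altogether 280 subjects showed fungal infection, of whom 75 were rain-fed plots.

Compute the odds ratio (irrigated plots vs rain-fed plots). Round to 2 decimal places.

irrigated plots with the outcome: 280 − 75 = 205
irrigated plots without the outcome: 640 − 205 = 435
rain-fed plots without the outcome: 757 − 75 = 682
OR = (205 × 682) / (435 × 75) = 139810/32625 ≈ 4.29

OR: 4.29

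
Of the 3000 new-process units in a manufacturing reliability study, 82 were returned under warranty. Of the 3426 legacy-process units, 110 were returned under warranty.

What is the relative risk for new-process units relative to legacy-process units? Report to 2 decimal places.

0.85

risk, new-process units = 82/3000 = 0.02733
risk, legacy-process units = 110/3426 = 0.03211
RR = 0.02733 / 0.03211 = 0.85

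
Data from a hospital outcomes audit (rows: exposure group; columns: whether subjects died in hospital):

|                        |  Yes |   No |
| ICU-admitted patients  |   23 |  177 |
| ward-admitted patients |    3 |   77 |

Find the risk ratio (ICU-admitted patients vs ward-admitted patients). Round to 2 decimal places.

risk, ICU-admitted patients = 23/200 = 0.11500
risk, ward-admitted patients = 3/80 = 0.03750
RR = 0.11500 / 0.03750 = 3.07

3.07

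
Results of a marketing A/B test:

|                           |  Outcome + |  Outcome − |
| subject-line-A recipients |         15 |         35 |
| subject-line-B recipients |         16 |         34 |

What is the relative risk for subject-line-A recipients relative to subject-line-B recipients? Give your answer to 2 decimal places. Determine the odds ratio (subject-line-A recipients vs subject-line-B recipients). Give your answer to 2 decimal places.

risk, subject-line-A recipients = 15/50 = 0.3000
risk, subject-line-B recipients = 16/50 = 0.3200
RR = 0.3000 / 0.3200 = 0.94
odds, subject-line-A recipients = 15/35 = 0.4286
odds, subject-line-B recipients = 16/34 = 0.4706
OR = 0.4286 / 0.4706 = 0.91

RR = 0.94; OR = 0.91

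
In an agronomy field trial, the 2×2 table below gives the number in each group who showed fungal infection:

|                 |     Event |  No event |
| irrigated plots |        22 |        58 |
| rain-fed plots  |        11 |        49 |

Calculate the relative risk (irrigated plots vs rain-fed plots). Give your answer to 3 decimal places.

risk, irrigated plots = 22/80 = 0.2750
risk, rain-fed plots = 11/60 = 0.1833
RR = 0.2750 / 0.1833 = 1.500

RR: 1.500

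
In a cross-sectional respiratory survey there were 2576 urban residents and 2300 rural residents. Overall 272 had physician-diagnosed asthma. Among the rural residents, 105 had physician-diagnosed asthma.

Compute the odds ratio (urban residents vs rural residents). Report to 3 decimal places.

urban residents with the outcome: 272 − 105 = 167
urban residents without the outcome: 2576 − 167 = 2409
rural residents without the outcome: 2300 − 105 = 2195
odds, urban residents = 167/2409 = 0.06932
odds, rural residents = 105/2195 = 0.04784
OR = 0.06932 / 0.04784 = 1.449

OR = 1.449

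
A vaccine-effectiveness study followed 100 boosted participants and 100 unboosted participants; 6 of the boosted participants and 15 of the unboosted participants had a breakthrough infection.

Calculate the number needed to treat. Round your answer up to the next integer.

risk, boosted participants = 6/100 = 0.060000
risk, unboosted participants = 15/100 = 0.150000
absolute risk difference = 0.090000
1 / 0.090000 = 11.111 → round up → 12

NNT = 12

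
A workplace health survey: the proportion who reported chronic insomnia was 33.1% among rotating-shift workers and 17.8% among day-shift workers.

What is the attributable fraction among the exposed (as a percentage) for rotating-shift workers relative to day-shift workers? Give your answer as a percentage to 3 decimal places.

AR% = (0.3310 − 0.1780) / 0.3310 = 0.4622 → 46.224%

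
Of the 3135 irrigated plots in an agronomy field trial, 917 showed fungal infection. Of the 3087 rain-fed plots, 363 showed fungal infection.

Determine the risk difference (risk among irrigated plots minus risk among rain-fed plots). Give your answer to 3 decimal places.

risk, irrigated plots = 917/3135 = 0.2925
risk, rain-fed plots = 363/3087 = 0.1176
risk difference = 0.2925 − 0.1176 = 0.175

RD: 0.175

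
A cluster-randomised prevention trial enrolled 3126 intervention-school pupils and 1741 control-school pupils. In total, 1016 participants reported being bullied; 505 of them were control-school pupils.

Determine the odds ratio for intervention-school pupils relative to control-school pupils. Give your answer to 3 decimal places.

intervention-school pupils with the outcome: 1016 − 505 = 511
intervention-school pupils without the outcome: 3126 − 511 = 2615
control-school pupils without the outcome: 1741 − 505 = 1236
OR = (511 × 1236) / (2615 × 505) = 631596/1320575 ≈ 0.478

OR ≈ 0.478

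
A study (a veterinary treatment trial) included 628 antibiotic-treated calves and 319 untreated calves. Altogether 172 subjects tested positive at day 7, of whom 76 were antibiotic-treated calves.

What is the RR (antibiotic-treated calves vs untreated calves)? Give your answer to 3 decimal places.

RR ≈ 0.402

antibiotic-treated calves without the outcome: 628 − 76 = 552
untreated calves with the outcome: 172 − 76 = 96
untreated calves without the outcome: 319 − 96 = 223
risk, antibiotic-treated calves = 76/628 = 0.1210
risk, untreated calves = 96/319 = 0.3009
RR = 0.1210 / 0.3009 = 0.402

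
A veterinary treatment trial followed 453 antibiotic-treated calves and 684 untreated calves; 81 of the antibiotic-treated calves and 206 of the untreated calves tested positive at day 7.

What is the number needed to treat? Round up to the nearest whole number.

9

risk, antibiotic-treated calves = 81/453 = 0.178808
risk, untreated calves = 206/684 = 0.301170
absolute risk difference = 0.122362
1 / 0.122362 = 8.172 → round up → 9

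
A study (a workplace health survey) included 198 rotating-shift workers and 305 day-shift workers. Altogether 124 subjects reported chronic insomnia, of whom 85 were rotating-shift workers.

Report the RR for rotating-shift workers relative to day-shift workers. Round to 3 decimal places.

rotating-shift workers without the outcome: 198 − 85 = 113
day-shift workers with the outcome: 124 − 85 = 39
day-shift workers without the outcome: 305 − 39 = 266
risk, rotating-shift workers = 85/198 = 0.4293
risk, day-shift workers = 39/305 = 0.1279
RR = 0.4293 / 0.1279 = 3.357

RR ≈ 3.357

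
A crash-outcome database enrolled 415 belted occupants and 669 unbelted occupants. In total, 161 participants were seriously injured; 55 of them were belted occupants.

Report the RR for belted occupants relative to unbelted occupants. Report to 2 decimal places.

belted occupants without the outcome: 415 − 55 = 360
unbelted occupants with the outcome: 161 − 55 = 106
unbelted occupants without the outcome: 669 − 106 = 563
risk, belted occupants = 55/415 = 0.1325
risk, unbelted occupants = 106/669 = 0.1584
RR = 0.1325 / 0.1584 = 0.84

RR ≈ 0.84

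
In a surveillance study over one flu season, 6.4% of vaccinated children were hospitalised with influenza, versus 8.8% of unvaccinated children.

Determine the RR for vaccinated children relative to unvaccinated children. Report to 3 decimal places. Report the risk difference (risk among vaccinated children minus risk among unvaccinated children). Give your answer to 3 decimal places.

RR = 0.0640 / 0.0880 = 0.727
risk difference = 0.0640 − 0.0880 = -0.024

RR = 0.727; RD = -0.024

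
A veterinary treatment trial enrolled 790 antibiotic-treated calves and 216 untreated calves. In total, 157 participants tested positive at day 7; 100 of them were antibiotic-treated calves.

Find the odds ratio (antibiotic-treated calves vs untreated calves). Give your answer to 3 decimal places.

0.404

antibiotic-treated calves without the outcome: 790 − 100 = 690
untreated calves with the outcome: 157 − 100 = 57
untreated calves without the outcome: 216 − 57 = 159
odds, antibiotic-treated calves = 100/690 = 0.1449
odds, untreated calves = 57/159 = 0.3585
OR = 0.1449 / 0.3585 = 0.404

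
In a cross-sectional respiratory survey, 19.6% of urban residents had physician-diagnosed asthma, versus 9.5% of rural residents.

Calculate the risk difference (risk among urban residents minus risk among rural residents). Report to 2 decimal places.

risk difference = 0.1960 − 0.0950 = 0.10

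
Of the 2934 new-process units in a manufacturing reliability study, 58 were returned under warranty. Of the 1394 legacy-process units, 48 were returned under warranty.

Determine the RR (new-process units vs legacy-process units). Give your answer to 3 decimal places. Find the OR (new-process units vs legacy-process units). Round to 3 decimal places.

RR = 0.574; OR = 0.566

risk, new-process units = 58/2934 = 0.01977
risk, legacy-process units = 48/1394 = 0.03443
RR = 0.01977 / 0.03443 = 0.574
odds, new-process units = 58/2876 = 0.02017
odds, legacy-process units = 48/1346 = 0.03566
OR = 0.02017 / 0.03566 = 0.566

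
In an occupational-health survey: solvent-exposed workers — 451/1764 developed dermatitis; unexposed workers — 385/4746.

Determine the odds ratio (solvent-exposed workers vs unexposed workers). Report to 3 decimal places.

OR = (451 × 4361) / (1313 × 385) = 1966811/505505 ≈ 3.891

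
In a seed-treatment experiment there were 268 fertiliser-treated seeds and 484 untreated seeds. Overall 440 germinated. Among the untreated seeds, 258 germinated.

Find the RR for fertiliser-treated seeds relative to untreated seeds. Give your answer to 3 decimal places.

fertiliser-treated seeds with the outcome: 440 − 258 = 182
fertiliser-treated seeds without the outcome: 268 − 182 = 86
untreated seeds without the outcome: 484 − 258 = 226
risk, fertiliser-treated seeds = 182/268 = 0.6791
risk, untreated seeds = 258/484 = 0.5331
RR = 0.6791 / 0.5331 = 1.274

1.274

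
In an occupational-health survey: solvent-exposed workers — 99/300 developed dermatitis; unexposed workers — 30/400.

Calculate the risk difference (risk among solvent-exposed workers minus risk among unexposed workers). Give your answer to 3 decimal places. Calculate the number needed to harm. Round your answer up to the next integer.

RD = 0.255; NNH = 4

risk, solvent-exposed workers = 99/300 = 0.3300
risk, unexposed workers = 30/400 = 0.0750
risk difference = 0.3300 − 0.0750 = 0.255
absolute risk difference = 0.255000
1 / 0.255000 = 3.922 → round up → 4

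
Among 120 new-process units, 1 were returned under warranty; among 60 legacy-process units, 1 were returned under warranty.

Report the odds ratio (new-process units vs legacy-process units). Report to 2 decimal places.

OR = (1 × 59) / (119 × 1) = 59/119 ≈ 0.50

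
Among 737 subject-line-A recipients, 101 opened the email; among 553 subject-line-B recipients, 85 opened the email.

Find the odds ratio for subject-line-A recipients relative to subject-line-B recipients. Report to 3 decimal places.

0.874

odds, subject-line-A recipients = 101/636 = 0.1588
odds, subject-line-B recipients = 85/468 = 0.1816
OR = 0.1588 / 0.1816 = 0.874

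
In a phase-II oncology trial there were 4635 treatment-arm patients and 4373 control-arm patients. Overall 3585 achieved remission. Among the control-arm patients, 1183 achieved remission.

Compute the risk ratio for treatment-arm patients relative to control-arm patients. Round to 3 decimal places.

RR = 1.916

treatment-arm patients with the outcome: 3585 − 1183 = 2402
treatment-arm patients without the outcome: 4635 − 2402 = 2233
control-arm patients without the outcome: 4373 − 1183 = 3190
risk, treatment-arm patients = 2402/4635 = 0.5182
risk, control-arm patients = 1183/4373 = 0.2705
RR = 0.5182 / 0.2705 = 1.916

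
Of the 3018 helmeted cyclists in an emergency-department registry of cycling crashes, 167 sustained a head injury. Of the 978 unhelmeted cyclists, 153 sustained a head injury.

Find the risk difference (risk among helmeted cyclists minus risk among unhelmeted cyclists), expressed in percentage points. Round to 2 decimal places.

-10.11

risk, helmeted cyclists = 167/3018 = 0.0553
risk, unhelmeted cyclists = 153/978 = 0.1564
risk difference = 0.0553 − 0.1564 = -0.1011 → -10.11 percentage points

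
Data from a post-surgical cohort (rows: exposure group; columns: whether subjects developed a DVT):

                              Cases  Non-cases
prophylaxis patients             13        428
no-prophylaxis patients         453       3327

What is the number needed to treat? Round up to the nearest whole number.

risk, prophylaxis patients = 13/441 = 0.029478
risk, no-prophylaxis patients = 453/3780 = 0.119841
absolute risk difference = 0.090363
1 / 0.090363 = 11.066 → round up → 12

12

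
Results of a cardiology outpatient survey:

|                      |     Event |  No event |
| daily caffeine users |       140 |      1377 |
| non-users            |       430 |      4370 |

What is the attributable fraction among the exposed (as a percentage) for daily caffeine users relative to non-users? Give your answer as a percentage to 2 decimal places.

2.93%

risk, daily caffeine users = 140/1517 = 0.0923
risk, non-users = 430/4800 = 0.0896
AR% = (0.0923 − 0.0896) / 0.0923 = 0.0293 → 2.93%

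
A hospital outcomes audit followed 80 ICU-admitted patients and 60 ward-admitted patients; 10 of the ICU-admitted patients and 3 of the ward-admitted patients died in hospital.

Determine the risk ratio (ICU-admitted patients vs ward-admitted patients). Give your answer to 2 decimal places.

risk, ICU-admitted patients = 10/80 = 0.1250
risk, ward-admitted patients = 3/60 = 0.0500
RR = 0.1250 / 0.0500 = 2.50

RR ≈ 2.50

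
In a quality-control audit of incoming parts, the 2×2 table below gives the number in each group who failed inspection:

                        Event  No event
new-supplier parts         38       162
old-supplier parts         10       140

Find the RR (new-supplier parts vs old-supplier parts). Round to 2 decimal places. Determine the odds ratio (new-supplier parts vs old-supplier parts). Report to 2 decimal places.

risk, new-supplier parts = 38/200 = 0.1900
risk, old-supplier parts = 10/150 = 0.0667
RR = 0.1900 / 0.0667 = 2.85
OR = (38 × 140) / (162 × 10) = 5320/1620 ≈ 3.28

RR = 2.85; OR = 3.28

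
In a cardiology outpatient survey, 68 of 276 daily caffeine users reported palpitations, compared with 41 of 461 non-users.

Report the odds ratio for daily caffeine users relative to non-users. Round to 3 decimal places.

3.349

odds, daily caffeine users = 68/208 = 0.3269
odds, non-users = 41/420 = 0.0976
OR = 0.3269 / 0.0976 = 3.349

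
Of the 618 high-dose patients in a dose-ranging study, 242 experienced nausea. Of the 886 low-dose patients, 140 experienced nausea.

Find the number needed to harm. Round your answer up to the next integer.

NNH: 5

risk, high-dose patients = 242/618 = 0.391586
risk, low-dose patients = 140/886 = 0.158014
absolute risk difference = 0.233572
1 / 0.233572 = 4.281 → round up → 5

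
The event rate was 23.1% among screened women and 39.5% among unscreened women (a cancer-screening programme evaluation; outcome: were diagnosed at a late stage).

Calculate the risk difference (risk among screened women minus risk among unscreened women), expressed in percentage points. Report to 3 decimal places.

risk difference = 0.2310 − 0.3950 = -0.1640 → -16.400 percentage points

-16.400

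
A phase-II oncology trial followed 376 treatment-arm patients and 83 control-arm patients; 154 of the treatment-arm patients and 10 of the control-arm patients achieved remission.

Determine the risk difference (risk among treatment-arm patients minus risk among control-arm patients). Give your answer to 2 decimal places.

RD = 0.29

risk, treatment-arm patients = 154/376 = 0.4096
risk, control-arm patients = 10/83 = 0.1205
risk difference = 0.4096 − 0.1205 = 0.29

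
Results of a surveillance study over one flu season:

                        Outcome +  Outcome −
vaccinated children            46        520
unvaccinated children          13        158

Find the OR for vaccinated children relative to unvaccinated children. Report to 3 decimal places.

OR = (46 × 158) / (520 × 13) = 7268/6760 ≈ 1.075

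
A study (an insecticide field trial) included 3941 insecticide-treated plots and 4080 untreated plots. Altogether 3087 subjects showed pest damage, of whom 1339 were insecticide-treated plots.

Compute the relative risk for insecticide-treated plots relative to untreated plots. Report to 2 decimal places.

0.79

insecticide-treated plots without the outcome: 3941 − 1339 = 2602
untreated plots with the outcome: 3087 − 1339 = 1748
untreated plots without the outcome: 4080 − 1748 = 2332
risk, insecticide-treated plots = 1339/3941 = 0.3398
risk, untreated plots = 1748/4080 = 0.4284
RR = 0.3398 / 0.4284 = 0.79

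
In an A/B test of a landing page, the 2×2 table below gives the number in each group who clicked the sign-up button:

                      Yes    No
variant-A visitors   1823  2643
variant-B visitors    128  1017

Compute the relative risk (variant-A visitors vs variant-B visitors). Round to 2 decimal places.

RR = 3.65

risk, variant-A visitors = 1823/4466 = 0.4082
risk, variant-B visitors = 128/1145 = 0.1118
RR = 0.4082 / 0.1118 = 3.65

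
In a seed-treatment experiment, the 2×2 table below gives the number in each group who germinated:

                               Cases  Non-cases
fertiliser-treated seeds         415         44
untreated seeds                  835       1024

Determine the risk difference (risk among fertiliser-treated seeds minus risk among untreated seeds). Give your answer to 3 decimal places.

risk, fertiliser-treated seeds = 415/459 = 0.9041
risk, untreated seeds = 835/1859 = 0.4492
risk difference = 0.9041 − 0.4492 = 0.455

RD = 0.455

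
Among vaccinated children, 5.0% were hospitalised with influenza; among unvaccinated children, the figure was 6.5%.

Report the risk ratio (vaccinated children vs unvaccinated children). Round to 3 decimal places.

RR = 0.0500 / 0.0650 = 0.769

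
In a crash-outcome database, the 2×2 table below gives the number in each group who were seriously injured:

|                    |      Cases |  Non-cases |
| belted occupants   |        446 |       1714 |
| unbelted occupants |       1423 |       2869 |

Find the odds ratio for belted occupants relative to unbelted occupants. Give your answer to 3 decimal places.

OR = (446 × 2869) / (1714 × 1423) = 1279574/2439022 ≈ 0.525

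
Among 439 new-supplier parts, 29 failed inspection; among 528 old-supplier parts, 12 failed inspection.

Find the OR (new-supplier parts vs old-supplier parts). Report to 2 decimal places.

OR = (29 × 516) / (410 × 12) = 14964/4920 ≈ 3.04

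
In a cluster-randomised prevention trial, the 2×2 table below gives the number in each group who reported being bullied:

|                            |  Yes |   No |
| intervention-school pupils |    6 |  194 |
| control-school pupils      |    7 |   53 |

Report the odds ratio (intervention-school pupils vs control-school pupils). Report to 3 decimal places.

OR = (6 × 53) / (194 × 7) = 318/1358 ≈ 0.234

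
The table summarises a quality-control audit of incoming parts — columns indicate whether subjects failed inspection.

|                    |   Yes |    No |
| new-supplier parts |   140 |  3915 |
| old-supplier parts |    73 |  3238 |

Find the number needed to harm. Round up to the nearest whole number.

NNH ≈ 81

risk, new-supplier parts = 140/4055 = 0.034525
risk, old-supplier parts = 73/3311 = 0.022048
absolute risk difference = 0.012478
1 / 0.012478 = 80.141 → round up → 81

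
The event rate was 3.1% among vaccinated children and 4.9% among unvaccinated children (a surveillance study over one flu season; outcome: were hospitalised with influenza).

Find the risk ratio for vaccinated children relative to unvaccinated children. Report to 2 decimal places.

RR = 0.03100 / 0.04900 = 0.63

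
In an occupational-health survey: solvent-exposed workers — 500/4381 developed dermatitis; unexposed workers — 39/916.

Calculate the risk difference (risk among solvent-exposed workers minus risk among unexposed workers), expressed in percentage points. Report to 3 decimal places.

risk, solvent-exposed workers = 500/4381 = 0.11413
risk, unexposed workers = 39/916 = 0.04258
risk difference = 0.11413 − 0.04258 = 0.07155 → 7.155 percentage points

7.155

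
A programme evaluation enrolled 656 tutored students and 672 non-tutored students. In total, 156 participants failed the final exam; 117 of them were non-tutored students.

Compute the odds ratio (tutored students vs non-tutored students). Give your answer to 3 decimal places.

OR = 0.300

tutored students with the outcome: 156 − 117 = 39
tutored students without the outcome: 656 − 39 = 617
non-tutored students without the outcome: 672 − 117 = 555
OR = (39 × 555) / (617 × 117) = 21645/72189 ≈ 0.300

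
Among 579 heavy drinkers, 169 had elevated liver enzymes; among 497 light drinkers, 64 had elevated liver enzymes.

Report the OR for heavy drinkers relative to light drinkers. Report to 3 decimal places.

OR = (169 × 433) / (410 × 64) = 73177/26240 ≈ 2.789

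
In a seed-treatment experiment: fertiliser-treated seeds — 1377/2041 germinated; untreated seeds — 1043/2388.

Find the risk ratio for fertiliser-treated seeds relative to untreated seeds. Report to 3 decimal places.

risk, fertiliser-treated seeds = 1377/2041 = 0.6747
risk, untreated seeds = 1043/2388 = 0.4368
RR = 0.6747 / 0.4368 = 1.545

1.545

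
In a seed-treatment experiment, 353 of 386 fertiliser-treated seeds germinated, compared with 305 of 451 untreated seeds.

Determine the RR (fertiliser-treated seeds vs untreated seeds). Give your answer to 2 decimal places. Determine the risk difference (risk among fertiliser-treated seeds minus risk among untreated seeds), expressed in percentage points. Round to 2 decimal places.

RR = 1.35; RD = 23.82

risk, fertiliser-treated seeds = 353/386 = 0.9145
risk, untreated seeds = 305/451 = 0.6763
RR = 0.9145 / 0.6763 = 1.35
risk difference = 0.9145 − 0.6763 = 0.2382 → 23.82 percentage points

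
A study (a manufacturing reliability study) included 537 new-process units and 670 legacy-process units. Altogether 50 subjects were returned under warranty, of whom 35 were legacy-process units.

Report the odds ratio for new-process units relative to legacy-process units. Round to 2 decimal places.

0.52

new-process units with the outcome: 50 − 35 = 15
new-process units without the outcome: 537 − 15 = 522
legacy-process units without the outcome: 670 − 35 = 635
OR = (15 × 635) / (522 × 35) = 9525/18270 ≈ 0.52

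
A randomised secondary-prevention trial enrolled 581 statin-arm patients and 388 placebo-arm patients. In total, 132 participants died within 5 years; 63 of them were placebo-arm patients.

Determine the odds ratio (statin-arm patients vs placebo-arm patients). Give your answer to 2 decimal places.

statin-arm patients with the outcome: 132 − 63 = 69
statin-arm patients without the outcome: 581 − 69 = 512
placebo-arm patients without the outcome: 388 − 63 = 325
OR = (69 × 325) / (512 × 63) = 22425/32256 ≈ 0.70

OR = 0.70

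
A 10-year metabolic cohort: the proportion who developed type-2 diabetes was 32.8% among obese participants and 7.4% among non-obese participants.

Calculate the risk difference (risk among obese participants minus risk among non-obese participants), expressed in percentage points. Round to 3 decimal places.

RD = 25.400

risk difference = 0.3280 − 0.0740 = 0.2540 → 25.400 percentage points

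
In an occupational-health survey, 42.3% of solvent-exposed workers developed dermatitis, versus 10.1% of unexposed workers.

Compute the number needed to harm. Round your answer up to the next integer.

absolute risk difference = 0.322000
1 / 0.322000 = 3.106 → round up → 4

NNH ≈ 4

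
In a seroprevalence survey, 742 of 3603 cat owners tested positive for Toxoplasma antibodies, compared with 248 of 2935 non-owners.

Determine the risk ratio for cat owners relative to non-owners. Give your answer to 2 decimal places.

risk, cat owners = 742/3603 = 0.2059
risk, non-owners = 248/2935 = 0.0845
RR = 0.2059 / 0.0845 = 2.44

2.44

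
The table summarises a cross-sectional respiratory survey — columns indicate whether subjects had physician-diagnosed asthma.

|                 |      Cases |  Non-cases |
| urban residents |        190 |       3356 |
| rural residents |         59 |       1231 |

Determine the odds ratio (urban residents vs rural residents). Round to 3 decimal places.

1.181

odds, urban residents = 190/3356 = 0.05662
odds, rural residents = 59/1231 = 0.04793
OR = 0.05662 / 0.04793 = 1.181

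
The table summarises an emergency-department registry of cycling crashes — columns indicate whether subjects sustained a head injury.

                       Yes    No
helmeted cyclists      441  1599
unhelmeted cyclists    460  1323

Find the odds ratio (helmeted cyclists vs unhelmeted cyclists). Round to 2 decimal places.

OR = (441 × 1323) / (1599 × 460) = 583443/735540 ≈ 0.79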